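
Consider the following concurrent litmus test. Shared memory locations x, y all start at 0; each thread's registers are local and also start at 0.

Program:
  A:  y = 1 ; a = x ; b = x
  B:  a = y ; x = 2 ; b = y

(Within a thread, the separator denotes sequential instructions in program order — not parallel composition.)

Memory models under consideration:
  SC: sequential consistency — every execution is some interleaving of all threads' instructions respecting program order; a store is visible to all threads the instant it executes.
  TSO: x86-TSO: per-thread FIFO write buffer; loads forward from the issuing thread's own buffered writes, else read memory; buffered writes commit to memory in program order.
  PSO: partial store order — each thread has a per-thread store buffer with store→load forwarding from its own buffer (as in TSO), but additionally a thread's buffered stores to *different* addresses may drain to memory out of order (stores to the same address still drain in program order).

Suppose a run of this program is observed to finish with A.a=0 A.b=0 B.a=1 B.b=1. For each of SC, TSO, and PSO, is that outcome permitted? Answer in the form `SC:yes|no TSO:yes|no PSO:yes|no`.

SC:yes TSO:yes PSO:yes

outcome vector order: (A.a,A.b,B.a,B.b)
[SC] allowed = {(0,0,0,1) (0,0,1,1) (0,2,0,1) (0,2,1,1) (2,2,0,0) (2,2,0,1) (2,2,1,1)}
[TSO] allowed = {(0,0,0,0) (0,0,0,1) (0,0,1,1) (0,2,0,0) (0,2,0,1) (0,2,1,1) (2,2,0,0) (2,2,0,1) (2,2,1,1)}
[PSO] allowed = {(0,0,0,0) (0,0,0,1) (0,0,1,1) (0,2,0,0) (0,2,0,1) (0,2,1,1) (2,2,0,0) (2,2,0,1) (2,2,1,1)}
target (0,0,1,1) ∈ {SC,TSO,PSO}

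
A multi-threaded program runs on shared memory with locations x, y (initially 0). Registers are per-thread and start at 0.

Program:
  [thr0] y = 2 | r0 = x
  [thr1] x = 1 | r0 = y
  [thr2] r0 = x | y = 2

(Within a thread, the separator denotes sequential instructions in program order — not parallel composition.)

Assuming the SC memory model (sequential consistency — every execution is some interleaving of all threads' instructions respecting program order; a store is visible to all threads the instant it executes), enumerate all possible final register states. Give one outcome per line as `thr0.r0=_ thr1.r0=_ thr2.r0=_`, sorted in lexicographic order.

outcome vector order: (thr0.r0,thr1.r0,thr2.r0)
|SC outcomes| = 6

thr0.r0=0 thr1.r0=2 thr2.r0=0
thr0.r0=0 thr1.r0=2 thr2.r0=1
thr0.r0=1 thr1.r0=0 thr2.r0=0
thr0.r0=1 thr1.r0=0 thr2.r0=1
thr0.r0=1 thr1.r0=2 thr2.r0=0
thr0.r0=1 thr1.r0=2 thr2.r0=1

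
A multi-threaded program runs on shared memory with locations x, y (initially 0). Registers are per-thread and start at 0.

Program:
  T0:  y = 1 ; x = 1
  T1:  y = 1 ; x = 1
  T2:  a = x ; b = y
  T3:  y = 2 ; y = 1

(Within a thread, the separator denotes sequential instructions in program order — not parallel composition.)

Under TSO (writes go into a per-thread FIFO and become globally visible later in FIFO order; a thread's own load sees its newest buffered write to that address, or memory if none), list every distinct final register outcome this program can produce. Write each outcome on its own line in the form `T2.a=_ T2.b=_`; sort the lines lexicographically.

outcome vector order: (T2.a,T2.b)
|TSO outcomes| = 5

T2.a=0 T2.b=0
T2.a=0 T2.b=1
T2.a=0 T2.b=2
T2.a=1 T2.b=1
T2.a=1 T2.b=2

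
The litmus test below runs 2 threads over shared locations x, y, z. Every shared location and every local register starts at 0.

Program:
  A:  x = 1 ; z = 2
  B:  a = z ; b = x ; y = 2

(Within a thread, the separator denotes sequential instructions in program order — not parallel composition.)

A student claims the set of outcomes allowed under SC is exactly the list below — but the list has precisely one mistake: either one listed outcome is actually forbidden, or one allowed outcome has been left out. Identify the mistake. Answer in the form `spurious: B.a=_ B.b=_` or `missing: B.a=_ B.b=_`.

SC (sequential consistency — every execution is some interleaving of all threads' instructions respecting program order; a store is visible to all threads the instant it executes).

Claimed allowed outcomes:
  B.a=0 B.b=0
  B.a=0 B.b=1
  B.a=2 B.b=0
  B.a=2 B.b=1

spurious: B.a=2 B.b=0

outcome vector order: (B.a,B.b)
SC (3): 0/0 0/1 2/1
claimed∖SC = {2/0}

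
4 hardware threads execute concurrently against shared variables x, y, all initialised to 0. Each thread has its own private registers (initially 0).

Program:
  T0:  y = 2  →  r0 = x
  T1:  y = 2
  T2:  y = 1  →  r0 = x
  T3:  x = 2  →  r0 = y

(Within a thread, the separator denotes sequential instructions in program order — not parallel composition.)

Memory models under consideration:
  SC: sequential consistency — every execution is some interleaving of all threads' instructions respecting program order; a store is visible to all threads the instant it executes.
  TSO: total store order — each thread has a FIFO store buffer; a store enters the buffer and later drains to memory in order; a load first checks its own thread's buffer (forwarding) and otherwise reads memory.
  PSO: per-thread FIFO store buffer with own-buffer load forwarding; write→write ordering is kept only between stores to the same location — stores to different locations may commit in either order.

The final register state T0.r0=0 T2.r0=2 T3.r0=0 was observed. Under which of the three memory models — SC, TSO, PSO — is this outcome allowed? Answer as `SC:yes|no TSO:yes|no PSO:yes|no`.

outcome vector order: (T0.r0,T2.r0,T3.r0)
SC (9): (0,0,1); (0,0,2); (0,2,1); (0,2,2); (2,0,1); (2,0,2); (2,2,0); (2,2,1); (2,2,2)
TSO (12): (0,0,0); (0,0,1); (0,0,2); (0,2,0); (0,2,1); (0,2,2); (2,0,0); (2,0,1); (2,0,2); (2,2,0); (2,2,1); (2,2,2)
PSO (12): (0,0,0); (0,0,1); (0,0,2); (0,2,0); (0,2,1); (0,2,2); (2,0,0); (2,0,1); (2,0,2); (2,2,0); (2,2,1); (2,2,2)
target (0,2,0) ∈ {TSO,PSO}

SC:no TSO:yes PSO:yes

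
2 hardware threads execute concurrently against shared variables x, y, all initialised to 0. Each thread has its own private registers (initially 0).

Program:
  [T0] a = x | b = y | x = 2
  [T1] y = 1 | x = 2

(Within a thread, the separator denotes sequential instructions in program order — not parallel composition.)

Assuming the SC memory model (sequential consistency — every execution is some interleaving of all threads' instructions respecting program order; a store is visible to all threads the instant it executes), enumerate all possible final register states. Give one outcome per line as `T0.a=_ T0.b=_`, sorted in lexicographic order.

T0.a=0 T0.b=0
T0.a=0 T0.b=1
T0.a=2 T0.b=1

outcome vector order: (T0.a,T0.b)
|SC outcomes| = 3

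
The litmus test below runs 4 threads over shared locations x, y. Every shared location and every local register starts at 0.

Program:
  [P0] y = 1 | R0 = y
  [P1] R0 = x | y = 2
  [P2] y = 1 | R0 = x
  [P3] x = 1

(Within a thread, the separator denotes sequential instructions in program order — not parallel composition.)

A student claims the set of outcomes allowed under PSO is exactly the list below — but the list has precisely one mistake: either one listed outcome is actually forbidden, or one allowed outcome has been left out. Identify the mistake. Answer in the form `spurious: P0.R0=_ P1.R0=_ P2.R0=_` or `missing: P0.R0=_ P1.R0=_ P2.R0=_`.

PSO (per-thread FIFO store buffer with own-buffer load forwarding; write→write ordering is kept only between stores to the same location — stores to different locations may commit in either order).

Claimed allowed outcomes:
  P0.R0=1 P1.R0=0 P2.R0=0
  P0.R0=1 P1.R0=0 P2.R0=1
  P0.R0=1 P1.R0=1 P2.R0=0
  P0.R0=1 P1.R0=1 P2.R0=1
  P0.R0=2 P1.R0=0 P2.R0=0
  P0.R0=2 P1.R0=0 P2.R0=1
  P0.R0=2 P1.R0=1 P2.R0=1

outcome vector order: (P0.R0,P1.R0,P2.R0)
[PSO] allowed = {100; 101; 110; 111; 200; 201; 210; 211}
PSO∖claimed = {210}

missing: P0.R0=2 P1.R0=1 P2.R0=0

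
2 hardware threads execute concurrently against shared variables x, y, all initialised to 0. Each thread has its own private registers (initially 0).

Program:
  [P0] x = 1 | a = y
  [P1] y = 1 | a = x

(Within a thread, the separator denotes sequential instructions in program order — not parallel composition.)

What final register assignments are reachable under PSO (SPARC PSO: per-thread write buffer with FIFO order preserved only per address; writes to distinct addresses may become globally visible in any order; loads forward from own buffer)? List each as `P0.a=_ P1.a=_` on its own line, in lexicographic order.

P0.a=0 P1.a=0
P0.a=0 P1.a=1
P0.a=1 P1.a=0
P0.a=1 P1.a=1

outcome vector order: (P0.a,P1.a)
|PSO outcomes| = 4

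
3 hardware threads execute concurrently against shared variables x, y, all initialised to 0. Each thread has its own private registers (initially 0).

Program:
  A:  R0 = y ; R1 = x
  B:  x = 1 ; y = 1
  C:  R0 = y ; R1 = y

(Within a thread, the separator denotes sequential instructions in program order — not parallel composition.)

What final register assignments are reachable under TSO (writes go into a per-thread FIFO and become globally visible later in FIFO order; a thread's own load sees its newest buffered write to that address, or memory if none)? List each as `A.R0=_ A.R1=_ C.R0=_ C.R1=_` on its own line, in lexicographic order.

A.R0=0 A.R1=0 C.R0=0 C.R1=0
A.R0=0 A.R1=0 C.R0=0 C.R1=1
A.R0=0 A.R1=0 C.R0=1 C.R1=1
A.R0=0 A.R1=1 C.R0=0 C.R1=0
A.R0=0 A.R1=1 C.R0=0 C.R1=1
A.R0=0 A.R1=1 C.R0=1 C.R1=1
A.R0=1 A.R1=1 C.R0=0 C.R1=0
A.R0=1 A.R1=1 C.R0=0 C.R1=1
A.R0=1 A.R1=1 C.R0=1 C.R1=1

outcome vector order: (A.R0,A.R1,C.R0,C.R1)
|TSO outcomes| = 9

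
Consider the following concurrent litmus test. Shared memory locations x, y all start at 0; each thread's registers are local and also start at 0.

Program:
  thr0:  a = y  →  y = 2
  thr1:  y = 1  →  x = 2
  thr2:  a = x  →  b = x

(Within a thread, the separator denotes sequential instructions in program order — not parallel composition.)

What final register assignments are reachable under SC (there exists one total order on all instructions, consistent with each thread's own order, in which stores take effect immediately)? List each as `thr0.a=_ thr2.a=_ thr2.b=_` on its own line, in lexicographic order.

outcome vector order: (thr0.a,thr2.a,thr2.b)
|SC outcomes| = 6

thr0.a=0 thr2.a=0 thr2.b=0
thr0.a=0 thr2.a=0 thr2.b=2
thr0.a=0 thr2.a=2 thr2.b=2
thr0.a=1 thr2.a=0 thr2.b=0
thr0.a=1 thr2.a=0 thr2.b=2
thr0.a=1 thr2.a=2 thr2.b=2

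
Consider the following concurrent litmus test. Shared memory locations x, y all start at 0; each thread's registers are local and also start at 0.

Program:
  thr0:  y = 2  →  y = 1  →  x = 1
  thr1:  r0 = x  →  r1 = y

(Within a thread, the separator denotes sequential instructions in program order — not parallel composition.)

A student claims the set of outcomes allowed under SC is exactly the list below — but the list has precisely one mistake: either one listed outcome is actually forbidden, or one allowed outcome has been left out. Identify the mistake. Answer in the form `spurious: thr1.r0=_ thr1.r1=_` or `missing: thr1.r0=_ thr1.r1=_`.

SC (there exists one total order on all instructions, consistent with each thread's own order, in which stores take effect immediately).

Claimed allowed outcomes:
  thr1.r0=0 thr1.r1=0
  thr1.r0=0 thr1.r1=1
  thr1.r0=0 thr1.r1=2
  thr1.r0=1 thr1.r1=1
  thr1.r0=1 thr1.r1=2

spurious: thr1.r0=1 thr1.r1=2

outcome vector order: (thr1.r0,thr1.r1)
SC: 4 outcomes — {<0 0> <0 1> <0 2> <1 1>}
claimed∖SC = {<1 2>}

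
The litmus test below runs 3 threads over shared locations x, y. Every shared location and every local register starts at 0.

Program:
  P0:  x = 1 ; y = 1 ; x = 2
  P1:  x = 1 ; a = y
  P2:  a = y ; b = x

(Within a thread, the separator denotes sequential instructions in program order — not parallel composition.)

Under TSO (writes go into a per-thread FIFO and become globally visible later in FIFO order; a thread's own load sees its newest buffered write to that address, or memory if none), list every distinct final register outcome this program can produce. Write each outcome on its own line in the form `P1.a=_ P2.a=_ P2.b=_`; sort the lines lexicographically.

P1.a=0 P2.a=0 P2.b=0
P1.a=0 P2.a=0 P2.b=1
P1.a=0 P2.a=0 P2.b=2
P1.a=0 P2.a=1 P2.b=1
P1.a=0 P2.a=1 P2.b=2
P1.a=1 P2.a=0 P2.b=0
P1.a=1 P2.a=0 P2.b=1
P1.a=1 P2.a=0 P2.b=2
P1.a=1 P2.a=1 P2.b=1
P1.a=1 P2.a=1 P2.b=2

outcome vector order: (P1.a,P2.a,P2.b)
|TSO outcomes| = 10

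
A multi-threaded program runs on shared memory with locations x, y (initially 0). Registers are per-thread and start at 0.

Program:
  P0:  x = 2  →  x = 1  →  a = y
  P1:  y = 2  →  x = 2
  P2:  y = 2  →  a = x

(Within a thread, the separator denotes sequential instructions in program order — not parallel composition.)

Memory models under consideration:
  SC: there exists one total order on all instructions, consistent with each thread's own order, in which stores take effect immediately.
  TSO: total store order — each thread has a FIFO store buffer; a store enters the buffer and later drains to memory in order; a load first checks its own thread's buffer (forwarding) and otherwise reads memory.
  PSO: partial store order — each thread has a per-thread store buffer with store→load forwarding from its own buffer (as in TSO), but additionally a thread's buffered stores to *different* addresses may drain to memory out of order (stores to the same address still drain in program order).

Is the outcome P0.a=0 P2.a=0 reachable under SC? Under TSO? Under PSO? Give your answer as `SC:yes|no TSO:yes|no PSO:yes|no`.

SC:no TSO:yes PSO:yes

outcome vector order: (P0.a,P2.a)
SC (5): <0 1>, <0 2>, <2 0>, <2 1>, <2 2>
TSO (6): <0 0>, <0 1>, <0 2>, <2 0>, <2 1>, <2 2>
PSO (6): <0 0>, <0 1>, <0 2>, <2 0>, <2 1>, <2 2>
target <0 0> ∈ {TSO,PSO}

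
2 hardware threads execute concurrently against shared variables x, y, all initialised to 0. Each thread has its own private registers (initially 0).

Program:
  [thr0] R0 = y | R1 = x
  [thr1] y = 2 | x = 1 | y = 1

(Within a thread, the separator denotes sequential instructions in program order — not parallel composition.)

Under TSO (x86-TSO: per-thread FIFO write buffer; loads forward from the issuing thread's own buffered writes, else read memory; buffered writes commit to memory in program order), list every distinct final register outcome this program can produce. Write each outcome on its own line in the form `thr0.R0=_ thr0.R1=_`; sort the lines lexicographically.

outcome vector order: (thr0.R0,thr0.R1)
|TSO outcomes| = 5

thr0.R0=0 thr0.R1=0
thr0.R0=0 thr0.R1=1
thr0.R0=1 thr0.R1=1
thr0.R0=2 thr0.R1=0
thr0.R0=2 thr0.R1=1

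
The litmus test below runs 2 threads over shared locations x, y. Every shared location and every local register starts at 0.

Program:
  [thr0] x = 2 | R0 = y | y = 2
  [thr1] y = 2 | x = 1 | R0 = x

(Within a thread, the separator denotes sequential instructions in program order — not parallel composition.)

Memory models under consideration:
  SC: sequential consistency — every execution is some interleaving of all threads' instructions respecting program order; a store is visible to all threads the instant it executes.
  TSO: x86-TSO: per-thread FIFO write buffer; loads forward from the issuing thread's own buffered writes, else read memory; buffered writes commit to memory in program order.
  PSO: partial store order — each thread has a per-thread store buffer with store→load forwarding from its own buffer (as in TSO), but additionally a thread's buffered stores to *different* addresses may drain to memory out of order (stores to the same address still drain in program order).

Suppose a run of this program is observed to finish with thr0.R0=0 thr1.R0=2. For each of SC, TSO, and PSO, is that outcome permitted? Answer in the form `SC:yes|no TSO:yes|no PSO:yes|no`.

outcome vector order: (thr0.R0,thr1.R0)
under SC → <0 1>, <2 1>, <2 2>
under TSO → <0 1>, <0 2>, <2 1>, <2 2>
under PSO → <0 1>, <0 2>, <2 1>, <2 2>
target <0 2> ∈ {TSO,PSO}

SC:no TSO:yes PSO:yes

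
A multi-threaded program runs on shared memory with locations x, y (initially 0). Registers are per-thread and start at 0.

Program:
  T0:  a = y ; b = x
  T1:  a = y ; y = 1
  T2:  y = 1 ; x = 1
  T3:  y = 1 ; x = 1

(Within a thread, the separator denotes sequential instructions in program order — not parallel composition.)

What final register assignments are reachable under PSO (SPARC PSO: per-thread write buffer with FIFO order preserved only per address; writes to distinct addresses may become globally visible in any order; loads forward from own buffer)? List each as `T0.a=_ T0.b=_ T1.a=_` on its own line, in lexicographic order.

T0.a=0 T0.b=0 T1.a=0
T0.a=0 T0.b=0 T1.a=1
T0.a=0 T0.b=1 T1.a=0
T0.a=0 T0.b=1 T1.a=1
T0.a=1 T0.b=0 T1.a=0
T0.a=1 T0.b=0 T1.a=1
T0.a=1 T0.b=1 T1.a=0
T0.a=1 T0.b=1 T1.a=1

outcome vector order: (T0.a,T0.b,T1.a)
|PSO outcomes| = 8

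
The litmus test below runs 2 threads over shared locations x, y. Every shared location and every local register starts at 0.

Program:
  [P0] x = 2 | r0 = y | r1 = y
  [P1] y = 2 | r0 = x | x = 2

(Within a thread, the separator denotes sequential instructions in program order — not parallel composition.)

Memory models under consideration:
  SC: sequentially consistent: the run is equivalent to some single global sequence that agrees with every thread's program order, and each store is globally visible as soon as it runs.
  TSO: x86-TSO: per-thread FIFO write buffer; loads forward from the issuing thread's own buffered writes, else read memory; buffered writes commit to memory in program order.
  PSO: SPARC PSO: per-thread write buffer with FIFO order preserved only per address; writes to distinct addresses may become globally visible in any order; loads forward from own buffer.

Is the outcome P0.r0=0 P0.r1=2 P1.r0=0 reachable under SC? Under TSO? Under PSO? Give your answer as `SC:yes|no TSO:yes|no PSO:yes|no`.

SC:no TSO:yes PSO:yes

outcome vector order: (P0.r0,P0.r1,P1.r0)
under SC → <0 0 2>; <0 2 2>; <2 2 0>; <2 2 2>
under TSO → <0 0 0>; <0 0 2>; <0 2 0>; <0 2 2>; <2 2 0>; <2 2 2>
under PSO → <0 0 0>; <0 0 2>; <0 2 0>; <0 2 2>; <2 2 0>; <2 2 2>
target <0 2 0> ∈ {TSO,PSO}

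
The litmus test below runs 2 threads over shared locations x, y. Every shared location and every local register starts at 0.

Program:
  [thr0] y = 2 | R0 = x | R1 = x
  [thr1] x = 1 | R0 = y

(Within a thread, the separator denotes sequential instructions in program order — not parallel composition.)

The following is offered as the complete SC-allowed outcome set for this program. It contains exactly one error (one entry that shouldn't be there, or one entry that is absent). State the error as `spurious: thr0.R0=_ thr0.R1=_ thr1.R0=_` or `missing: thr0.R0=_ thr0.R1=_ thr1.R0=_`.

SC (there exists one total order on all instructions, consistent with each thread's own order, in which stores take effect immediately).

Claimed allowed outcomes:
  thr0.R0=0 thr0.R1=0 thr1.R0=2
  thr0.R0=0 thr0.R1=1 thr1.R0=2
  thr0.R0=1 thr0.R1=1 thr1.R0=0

outcome vector order: (thr0.R0,thr0.R1,thr1.R0)
SC: 4 outcomes — {0/0/2, 0/1/2, 1/1/0, 1/1/2}
SC∖claimed = {1/1/2}

missing: thr0.R0=1 thr0.R1=1 thr1.R0=2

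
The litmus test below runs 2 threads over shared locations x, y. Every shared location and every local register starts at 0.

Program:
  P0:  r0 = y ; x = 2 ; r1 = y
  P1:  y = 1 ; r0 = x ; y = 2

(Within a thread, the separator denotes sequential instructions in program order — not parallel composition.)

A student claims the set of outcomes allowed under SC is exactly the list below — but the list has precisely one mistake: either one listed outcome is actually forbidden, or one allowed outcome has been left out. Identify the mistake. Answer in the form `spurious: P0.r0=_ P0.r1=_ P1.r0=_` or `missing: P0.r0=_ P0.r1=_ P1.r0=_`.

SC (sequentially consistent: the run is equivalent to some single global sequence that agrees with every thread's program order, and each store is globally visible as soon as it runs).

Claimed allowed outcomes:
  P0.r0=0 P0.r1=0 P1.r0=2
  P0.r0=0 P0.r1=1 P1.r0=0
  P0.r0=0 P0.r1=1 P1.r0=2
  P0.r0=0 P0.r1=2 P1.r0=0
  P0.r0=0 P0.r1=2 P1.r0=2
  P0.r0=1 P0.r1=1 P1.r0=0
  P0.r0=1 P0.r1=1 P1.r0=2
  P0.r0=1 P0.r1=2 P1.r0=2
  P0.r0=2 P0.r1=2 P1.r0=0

missing: P0.r0=1 P0.r1=2 P1.r0=0

outcome vector order: (P0.r0,P0.r1,P1.r0)
SC: 10 outcomes — {0/0/2, 0/1/0, 0/1/2, 0/2/0, 0/2/2, 1/1/0, 1/1/2, 1/2/0, 1/2/2, 2/2/0}
SC∖claimed = {1/2/0}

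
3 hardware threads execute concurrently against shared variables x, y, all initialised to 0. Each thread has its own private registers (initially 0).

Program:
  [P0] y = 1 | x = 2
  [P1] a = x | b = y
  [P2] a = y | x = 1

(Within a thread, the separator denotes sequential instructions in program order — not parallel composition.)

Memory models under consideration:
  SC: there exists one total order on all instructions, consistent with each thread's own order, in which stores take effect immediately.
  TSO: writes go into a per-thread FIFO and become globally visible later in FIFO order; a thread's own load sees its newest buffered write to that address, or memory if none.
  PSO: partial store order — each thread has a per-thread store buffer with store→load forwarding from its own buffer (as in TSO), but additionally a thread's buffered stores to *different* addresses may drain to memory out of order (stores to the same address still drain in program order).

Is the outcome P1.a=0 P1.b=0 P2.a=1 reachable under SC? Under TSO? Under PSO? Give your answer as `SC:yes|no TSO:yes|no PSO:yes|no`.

outcome vector order: (P1.a,P1.b,P2.a)
under SC → 0/0/0, 0/0/1, 0/1/0, 0/1/1, 1/0/0, 1/1/0, 1/1/1, 2/1/0, 2/1/1
under TSO → 0/0/0, 0/0/1, 0/1/0, 0/1/1, 1/0/0, 1/1/0, 1/1/1, 2/1/0, 2/1/1
under PSO → 0/0/0, 0/0/1, 0/1/0, 0/1/1, 1/0/0, 1/1/0, 1/1/1, 2/0/0, 2/0/1, 2/1/0, 2/1/1
target 0/0/1 ∈ {SC,TSO,PSO}

SC:yes TSO:yes PSO:yes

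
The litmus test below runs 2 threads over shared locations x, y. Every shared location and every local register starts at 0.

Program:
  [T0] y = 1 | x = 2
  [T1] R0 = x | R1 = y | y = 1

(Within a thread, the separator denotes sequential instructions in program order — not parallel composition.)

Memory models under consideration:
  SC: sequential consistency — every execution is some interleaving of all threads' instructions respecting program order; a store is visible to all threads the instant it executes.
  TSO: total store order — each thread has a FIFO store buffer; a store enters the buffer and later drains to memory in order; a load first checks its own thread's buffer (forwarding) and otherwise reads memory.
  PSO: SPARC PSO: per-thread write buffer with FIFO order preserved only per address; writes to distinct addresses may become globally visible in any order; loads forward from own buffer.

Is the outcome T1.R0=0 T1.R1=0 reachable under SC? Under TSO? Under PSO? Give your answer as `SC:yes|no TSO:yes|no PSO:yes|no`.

SC:yes TSO:yes PSO:yes

outcome vector order: (T1.R0,T1.R1)
SC: 3 outcomes — {0/0 0/1 2/1}
TSO: 3 outcomes — {0/0 0/1 2/1}
PSO: 4 outcomes — {0/0 0/1 2/0 2/1}
target 0/0 ∈ {SC,TSO,PSO}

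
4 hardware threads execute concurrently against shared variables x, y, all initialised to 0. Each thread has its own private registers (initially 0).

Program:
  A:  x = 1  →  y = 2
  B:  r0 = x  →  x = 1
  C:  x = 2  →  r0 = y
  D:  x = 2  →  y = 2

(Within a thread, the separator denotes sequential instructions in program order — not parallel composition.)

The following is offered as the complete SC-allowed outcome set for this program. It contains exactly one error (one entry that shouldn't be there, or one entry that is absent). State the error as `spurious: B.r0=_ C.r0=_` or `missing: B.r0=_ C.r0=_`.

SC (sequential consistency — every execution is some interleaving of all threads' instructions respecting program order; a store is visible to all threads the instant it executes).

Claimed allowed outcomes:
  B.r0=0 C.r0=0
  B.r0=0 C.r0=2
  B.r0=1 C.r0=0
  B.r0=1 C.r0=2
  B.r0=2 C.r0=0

outcome vector order: (B.r0,C.r0)
[SC] allowed = {<0 0> <0 2> <1 0> <1 2> <2 0> <2 2>}
SC∖claimed = {<2 2>}

missing: B.r0=2 C.r0=2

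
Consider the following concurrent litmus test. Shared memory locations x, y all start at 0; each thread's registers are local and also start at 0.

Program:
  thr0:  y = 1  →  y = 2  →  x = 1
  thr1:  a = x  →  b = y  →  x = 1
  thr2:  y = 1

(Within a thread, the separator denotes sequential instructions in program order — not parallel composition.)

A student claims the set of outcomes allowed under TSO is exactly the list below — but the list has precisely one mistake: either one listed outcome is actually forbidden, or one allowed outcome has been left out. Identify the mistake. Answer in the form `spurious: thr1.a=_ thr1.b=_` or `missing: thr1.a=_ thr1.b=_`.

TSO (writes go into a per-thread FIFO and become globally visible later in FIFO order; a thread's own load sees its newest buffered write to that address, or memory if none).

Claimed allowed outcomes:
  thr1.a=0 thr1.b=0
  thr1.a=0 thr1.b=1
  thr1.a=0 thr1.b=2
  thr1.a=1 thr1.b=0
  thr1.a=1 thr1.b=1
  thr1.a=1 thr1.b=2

outcome vector order: (thr1.a,thr1.b)
under TSO → <0 0>, <0 1>, <0 2>, <1 1>, <1 2>
claimed∖TSO = {<1 0>}

spurious: thr1.a=1 thr1.b=0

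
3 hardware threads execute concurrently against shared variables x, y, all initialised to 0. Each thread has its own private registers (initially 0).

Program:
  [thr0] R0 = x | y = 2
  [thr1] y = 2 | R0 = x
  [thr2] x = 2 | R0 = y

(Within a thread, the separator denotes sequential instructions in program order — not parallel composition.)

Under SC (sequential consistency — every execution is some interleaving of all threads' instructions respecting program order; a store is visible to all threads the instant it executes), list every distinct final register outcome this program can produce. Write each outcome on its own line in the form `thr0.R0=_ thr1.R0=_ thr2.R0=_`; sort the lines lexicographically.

thr0.R0=0 thr1.R0=0 thr2.R0=2
thr0.R0=0 thr1.R0=2 thr2.R0=0
thr0.R0=0 thr1.R0=2 thr2.R0=2
thr0.R0=2 thr1.R0=0 thr2.R0=2
thr0.R0=2 thr1.R0=2 thr2.R0=0
thr0.R0=2 thr1.R0=2 thr2.R0=2

outcome vector order: (thr0.R0,thr1.R0,thr2.R0)
|SC outcomes| = 6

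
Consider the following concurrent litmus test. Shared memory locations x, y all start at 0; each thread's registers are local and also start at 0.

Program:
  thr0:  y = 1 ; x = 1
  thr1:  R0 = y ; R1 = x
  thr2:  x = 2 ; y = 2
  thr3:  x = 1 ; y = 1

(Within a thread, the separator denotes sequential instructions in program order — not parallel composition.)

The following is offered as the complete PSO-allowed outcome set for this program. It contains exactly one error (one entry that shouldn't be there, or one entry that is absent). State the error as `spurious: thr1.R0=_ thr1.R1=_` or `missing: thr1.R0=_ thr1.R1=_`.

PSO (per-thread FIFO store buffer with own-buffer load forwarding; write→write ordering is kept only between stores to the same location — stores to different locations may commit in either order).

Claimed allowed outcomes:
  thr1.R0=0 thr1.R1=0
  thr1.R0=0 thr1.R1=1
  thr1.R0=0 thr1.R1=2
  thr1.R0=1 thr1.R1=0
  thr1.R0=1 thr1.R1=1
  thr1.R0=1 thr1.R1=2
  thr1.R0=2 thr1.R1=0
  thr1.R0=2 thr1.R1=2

missing: thr1.R0=2 thr1.R1=1

outcome vector order: (thr1.R0,thr1.R1)
PSO (9): 00, 01, 02, 10, 11, 12, 20, 21, 22
PSO∖claimed = {21}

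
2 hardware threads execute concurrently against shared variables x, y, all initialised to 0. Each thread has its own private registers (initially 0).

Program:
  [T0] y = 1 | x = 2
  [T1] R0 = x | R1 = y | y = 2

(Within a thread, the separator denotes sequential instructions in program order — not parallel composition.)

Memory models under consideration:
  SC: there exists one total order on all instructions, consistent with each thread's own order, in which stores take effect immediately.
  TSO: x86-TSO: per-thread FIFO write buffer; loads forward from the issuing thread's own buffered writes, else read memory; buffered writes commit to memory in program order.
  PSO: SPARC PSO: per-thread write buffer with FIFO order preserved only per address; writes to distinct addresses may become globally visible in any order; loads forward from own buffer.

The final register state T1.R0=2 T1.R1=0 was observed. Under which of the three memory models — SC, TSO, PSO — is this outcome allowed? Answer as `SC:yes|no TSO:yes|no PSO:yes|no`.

outcome vector order: (T1.R0,T1.R1)
SC: 3 outcomes — {(0,0), (0,1), (2,1)}
TSO: 3 outcomes — {(0,0), (0,1), (2,1)}
PSO: 4 outcomes — {(0,0), (0,1), (2,0), (2,1)}
target (2,0) ∈ {PSO}

SC:no TSO:no PSO:yes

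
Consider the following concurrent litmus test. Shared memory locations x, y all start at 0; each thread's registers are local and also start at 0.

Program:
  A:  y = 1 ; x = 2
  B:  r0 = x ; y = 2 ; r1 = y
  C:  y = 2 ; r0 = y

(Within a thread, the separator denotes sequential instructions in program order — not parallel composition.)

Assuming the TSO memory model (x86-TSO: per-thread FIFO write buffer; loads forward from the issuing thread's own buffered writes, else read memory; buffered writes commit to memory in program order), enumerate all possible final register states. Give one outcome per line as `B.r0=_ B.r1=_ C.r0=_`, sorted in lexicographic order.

B.r0=0 B.r1=1 C.r0=1
B.r0=0 B.r1=1 C.r0=2
B.r0=0 B.r1=2 C.r0=1
B.r0=0 B.r1=2 C.r0=2
B.r0=2 B.r1=2 C.r0=1
B.r0=2 B.r1=2 C.r0=2

outcome vector order: (B.r0,B.r1,C.r0)
|TSO outcomes| = 6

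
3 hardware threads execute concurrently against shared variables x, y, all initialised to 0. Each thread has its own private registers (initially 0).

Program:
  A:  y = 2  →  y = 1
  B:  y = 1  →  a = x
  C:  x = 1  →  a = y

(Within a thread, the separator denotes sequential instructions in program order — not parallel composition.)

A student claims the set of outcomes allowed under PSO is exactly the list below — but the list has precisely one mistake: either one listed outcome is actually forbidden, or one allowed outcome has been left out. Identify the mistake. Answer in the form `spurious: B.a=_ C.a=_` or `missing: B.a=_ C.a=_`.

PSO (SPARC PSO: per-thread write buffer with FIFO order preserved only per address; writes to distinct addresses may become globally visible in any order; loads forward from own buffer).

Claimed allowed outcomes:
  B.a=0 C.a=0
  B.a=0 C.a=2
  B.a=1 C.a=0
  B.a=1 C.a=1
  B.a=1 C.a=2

outcome vector order: (B.a,C.a)
[PSO] allowed = {(0,0); (0,1); (0,2); (1,0); (1,1); (1,2)}
PSO∖claimed = {(0,1)}

missing: B.a=0 C.a=1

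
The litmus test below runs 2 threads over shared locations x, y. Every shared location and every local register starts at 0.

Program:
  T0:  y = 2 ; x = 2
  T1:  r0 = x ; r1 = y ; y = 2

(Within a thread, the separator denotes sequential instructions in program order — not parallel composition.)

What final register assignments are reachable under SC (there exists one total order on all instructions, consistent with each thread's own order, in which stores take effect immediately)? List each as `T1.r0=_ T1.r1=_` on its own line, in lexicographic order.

outcome vector order: (T1.r0,T1.r1)
|SC outcomes| = 3

T1.r0=0 T1.r1=0
T1.r0=0 T1.r1=2
T1.r0=2 T1.r1=2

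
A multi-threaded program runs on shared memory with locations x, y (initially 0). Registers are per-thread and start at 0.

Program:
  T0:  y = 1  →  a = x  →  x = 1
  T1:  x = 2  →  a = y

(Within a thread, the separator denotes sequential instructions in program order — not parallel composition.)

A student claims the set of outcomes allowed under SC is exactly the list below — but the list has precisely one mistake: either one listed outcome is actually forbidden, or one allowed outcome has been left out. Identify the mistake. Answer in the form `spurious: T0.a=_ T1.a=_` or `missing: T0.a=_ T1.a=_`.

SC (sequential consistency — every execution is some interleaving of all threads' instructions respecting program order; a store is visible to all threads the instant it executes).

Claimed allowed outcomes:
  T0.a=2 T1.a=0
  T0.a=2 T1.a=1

missing: T0.a=0 T1.a=1

outcome vector order: (T0.a,T1.a)
under SC → (0,1); (2,0); (2,1)
SC∖claimed = {(0,1)}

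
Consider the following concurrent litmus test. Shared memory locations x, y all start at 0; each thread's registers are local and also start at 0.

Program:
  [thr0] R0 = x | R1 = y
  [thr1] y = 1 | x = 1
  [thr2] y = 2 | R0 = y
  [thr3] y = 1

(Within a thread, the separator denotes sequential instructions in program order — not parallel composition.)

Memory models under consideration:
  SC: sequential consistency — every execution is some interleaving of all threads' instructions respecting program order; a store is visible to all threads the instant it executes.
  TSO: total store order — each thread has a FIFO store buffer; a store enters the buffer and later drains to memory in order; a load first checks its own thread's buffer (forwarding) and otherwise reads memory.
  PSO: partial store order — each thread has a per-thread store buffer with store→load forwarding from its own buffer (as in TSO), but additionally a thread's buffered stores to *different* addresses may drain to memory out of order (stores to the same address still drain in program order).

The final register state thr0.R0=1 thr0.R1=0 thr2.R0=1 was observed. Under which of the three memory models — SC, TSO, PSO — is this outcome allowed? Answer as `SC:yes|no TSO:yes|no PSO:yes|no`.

SC:no TSO:no PSO:yes

outcome vector order: (thr0.R0,thr0.R1,thr2.R0)
SC (10): (0,0,1); (0,0,2); (0,1,1); (0,1,2); (0,2,1); (0,2,2); (1,1,1); (1,1,2); (1,2,1); (1,2,2)
TSO (10): (0,0,1); (0,0,2); (0,1,1); (0,1,2); (0,2,1); (0,2,2); (1,1,1); (1,1,2); (1,2,1); (1,2,2)
PSO (12): (0,0,1); (0,0,2); (0,1,1); (0,1,2); (0,2,1); (0,2,2); (1,0,1); (1,0,2); (1,1,1); (1,1,2); (1,2,1); (1,2,2)
target (1,0,1) ∈ {PSO}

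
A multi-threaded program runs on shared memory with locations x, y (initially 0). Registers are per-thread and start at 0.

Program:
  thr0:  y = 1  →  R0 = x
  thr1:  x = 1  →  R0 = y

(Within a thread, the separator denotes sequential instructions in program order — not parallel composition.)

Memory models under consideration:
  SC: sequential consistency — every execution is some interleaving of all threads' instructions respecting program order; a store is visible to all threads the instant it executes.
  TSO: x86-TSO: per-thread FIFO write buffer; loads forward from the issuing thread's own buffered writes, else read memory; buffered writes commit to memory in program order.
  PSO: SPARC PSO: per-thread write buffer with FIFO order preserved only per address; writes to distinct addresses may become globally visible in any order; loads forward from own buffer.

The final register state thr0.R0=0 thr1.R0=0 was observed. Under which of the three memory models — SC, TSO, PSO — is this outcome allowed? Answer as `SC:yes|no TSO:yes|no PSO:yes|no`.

outcome vector order: (thr0.R0,thr1.R0)
SC (3): (0,1), (1,0), (1,1)
TSO (4): (0,0), (0,1), (1,0), (1,1)
PSO (4): (0,0), (0,1), (1,0), (1,1)
target (0,0) ∈ {TSO,PSO}

SC:no TSO:yes PSO:yes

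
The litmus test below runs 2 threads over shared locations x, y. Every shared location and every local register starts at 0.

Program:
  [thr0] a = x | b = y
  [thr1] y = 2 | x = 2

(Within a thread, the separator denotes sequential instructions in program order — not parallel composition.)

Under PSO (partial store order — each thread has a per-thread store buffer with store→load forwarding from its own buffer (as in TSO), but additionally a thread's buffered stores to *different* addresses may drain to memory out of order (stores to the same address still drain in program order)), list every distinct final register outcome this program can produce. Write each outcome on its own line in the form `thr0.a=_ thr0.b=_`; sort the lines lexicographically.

outcome vector order: (thr0.a,thr0.b)
|PSO outcomes| = 4

thr0.a=0 thr0.b=0
thr0.a=0 thr0.b=2
thr0.a=2 thr0.b=0
thr0.a=2 thr0.b=2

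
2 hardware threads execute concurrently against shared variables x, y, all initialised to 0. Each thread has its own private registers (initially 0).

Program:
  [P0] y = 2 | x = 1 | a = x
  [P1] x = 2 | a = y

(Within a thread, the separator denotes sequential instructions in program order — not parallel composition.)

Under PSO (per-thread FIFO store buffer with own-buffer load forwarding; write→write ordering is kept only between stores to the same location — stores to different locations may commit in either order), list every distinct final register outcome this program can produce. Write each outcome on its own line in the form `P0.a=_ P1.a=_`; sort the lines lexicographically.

outcome vector order: (P0.a,P1.a)
|PSO outcomes| = 4

P0.a=1 P1.a=0
P0.a=1 P1.a=2
P0.a=2 P1.a=0
P0.a=2 P1.a=2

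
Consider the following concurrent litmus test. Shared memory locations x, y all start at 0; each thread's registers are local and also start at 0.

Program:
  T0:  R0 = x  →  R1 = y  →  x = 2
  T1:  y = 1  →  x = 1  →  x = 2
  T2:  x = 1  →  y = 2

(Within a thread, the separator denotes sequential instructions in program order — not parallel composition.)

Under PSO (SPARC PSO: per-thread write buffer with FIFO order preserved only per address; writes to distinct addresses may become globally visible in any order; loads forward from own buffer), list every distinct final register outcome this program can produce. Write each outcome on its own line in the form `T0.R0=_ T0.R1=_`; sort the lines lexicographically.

outcome vector order: (T0.R0,T0.R1)
|PSO outcomes| = 9

T0.R0=0 T0.R1=0
T0.R0=0 T0.R1=1
T0.R0=0 T0.R1=2
T0.R0=1 T0.R1=0
T0.R0=1 T0.R1=1
T0.R0=1 T0.R1=2
T0.R0=2 T0.R1=0
T0.R0=2 T0.R1=1
T0.R0=2 T0.R1=2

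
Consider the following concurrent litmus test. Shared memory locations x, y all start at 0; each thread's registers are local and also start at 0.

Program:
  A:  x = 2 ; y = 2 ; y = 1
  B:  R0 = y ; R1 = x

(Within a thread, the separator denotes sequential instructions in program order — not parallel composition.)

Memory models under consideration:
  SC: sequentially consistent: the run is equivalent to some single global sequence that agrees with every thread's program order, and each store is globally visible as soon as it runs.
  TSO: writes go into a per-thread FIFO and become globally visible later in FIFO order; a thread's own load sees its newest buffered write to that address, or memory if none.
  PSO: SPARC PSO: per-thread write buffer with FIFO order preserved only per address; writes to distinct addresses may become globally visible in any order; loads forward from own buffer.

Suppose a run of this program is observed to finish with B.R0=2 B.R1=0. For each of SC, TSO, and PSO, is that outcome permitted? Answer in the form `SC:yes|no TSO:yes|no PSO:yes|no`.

outcome vector order: (B.R0,B.R1)
[SC] allowed = {00 02 12 22}
[TSO] allowed = {00 02 12 22}
[PSO] allowed = {00 02 10 12 20 22}
target 20 ∈ {PSO}

SC:no TSO:no PSO:yes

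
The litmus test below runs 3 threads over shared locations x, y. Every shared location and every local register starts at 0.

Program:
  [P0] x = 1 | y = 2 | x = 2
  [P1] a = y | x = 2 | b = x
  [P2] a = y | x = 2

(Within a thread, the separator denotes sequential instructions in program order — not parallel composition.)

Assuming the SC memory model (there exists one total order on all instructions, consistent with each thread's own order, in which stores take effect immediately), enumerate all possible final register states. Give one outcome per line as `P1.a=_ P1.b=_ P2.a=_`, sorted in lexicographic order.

outcome vector order: (P1.a,P1.b,P2.a)
|SC outcomes| = 6

P1.a=0 P1.b=1 P2.a=0
P1.a=0 P1.b=1 P2.a=2
P1.a=0 P1.b=2 P2.a=0
P1.a=0 P1.b=2 P2.a=2
P1.a=2 P1.b=2 P2.a=0
P1.a=2 P1.b=2 P2.a=2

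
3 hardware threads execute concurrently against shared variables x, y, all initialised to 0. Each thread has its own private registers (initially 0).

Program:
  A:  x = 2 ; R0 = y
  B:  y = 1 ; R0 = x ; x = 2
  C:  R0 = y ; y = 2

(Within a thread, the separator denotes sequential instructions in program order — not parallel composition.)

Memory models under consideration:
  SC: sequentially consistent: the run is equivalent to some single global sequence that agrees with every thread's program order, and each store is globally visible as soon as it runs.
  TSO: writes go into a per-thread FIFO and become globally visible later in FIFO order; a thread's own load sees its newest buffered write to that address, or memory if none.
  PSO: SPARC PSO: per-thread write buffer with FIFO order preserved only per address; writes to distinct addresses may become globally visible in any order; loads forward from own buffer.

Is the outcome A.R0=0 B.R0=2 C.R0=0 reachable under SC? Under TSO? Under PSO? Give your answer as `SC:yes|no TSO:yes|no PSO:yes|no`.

outcome vector order: (A.R0,B.R0,C.R0)
under SC → 0/2/0; 0/2/1; 1/0/0; 1/0/1; 1/2/0; 1/2/1; 2/0/0; 2/0/1; 2/2/0; 2/2/1
under TSO → 0/0/0; 0/0/1; 0/2/0; 0/2/1; 1/0/0; 1/0/1; 1/2/0; 1/2/1; 2/0/0; 2/0/1; 2/2/0; 2/2/1
under PSO → 0/0/0; 0/0/1; 0/2/0; 0/2/1; 1/0/0; 1/0/1; 1/2/0; 1/2/1; 2/0/0; 2/0/1; 2/2/0; 2/2/1
target 0/2/0 ∈ {SC,TSO,PSO}

SC:yes TSO:yes PSO:yes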